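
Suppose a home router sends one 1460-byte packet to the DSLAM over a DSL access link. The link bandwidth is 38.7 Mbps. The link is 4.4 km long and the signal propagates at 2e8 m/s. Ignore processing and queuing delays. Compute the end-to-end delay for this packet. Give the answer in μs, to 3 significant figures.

324 μs

L = 1460 × 8 = 11680 bits.
Transmission delay = L/R = 11680 / 38700000 = 301.809 μs.
Propagation delay = d/s = 4400 m / 200000000 m/s = 22 μs.
Total = 324 μs.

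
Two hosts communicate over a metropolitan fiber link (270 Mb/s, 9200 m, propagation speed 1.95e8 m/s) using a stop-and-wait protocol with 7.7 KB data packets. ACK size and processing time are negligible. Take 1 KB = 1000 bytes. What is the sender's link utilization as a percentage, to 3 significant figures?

70.7 %

t_tx = L/R = 61600/270000000 = 0.000228148 s.
t_prop = 9200/195000000 = 4.71795e-05 s; RTT = 9.4359e-05 s.
Cycle = t_tx + RTT = 0.000322507 s.
Utilization = t_tx / cycle = 0.000228148/0.000322507 = 70.7 %.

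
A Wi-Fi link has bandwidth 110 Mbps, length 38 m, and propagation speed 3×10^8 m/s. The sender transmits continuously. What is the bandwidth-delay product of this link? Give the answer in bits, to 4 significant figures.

13.93 bits

Propagation delay = 38 / 300000000 = 1.26667e-07 s.
BDP = R × t_prop = 110000000 × 1.26667e-07 = 13.9333 bits.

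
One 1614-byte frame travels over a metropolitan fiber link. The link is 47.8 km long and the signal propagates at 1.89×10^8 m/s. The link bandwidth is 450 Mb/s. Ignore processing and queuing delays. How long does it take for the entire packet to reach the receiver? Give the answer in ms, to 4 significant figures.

L = 1614 × 8 = 12912 bits.
Transmission delay = L/R = 12912 / 450000000 = 0.0286933 ms.
Propagation delay = d/s = 47800 m / 189000000 m/s = 0.25291 ms.
Total = 0.2816 ms.

0.2816 ms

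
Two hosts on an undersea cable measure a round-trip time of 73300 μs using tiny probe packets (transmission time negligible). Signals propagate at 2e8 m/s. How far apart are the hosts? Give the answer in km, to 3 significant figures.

One-way propagation = RTT/2 = 36650 μs.
d = s × t = 200000000 × 0.03665 = 7330 km.

7330 km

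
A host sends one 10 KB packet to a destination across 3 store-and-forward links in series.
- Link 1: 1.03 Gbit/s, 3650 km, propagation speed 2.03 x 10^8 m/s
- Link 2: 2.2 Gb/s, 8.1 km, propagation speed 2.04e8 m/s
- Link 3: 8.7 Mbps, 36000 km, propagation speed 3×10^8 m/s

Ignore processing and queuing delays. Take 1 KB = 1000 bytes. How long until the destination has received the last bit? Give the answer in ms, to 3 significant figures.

L = 80000 bits.
Transmission delays (L/R per hop): 0.0776699, 0.0363636, 9.1954 ms; sum = 9.30944 ms.
Propagation delays (d/s per hop): 17.9803, 0.0397059, 120 ms; sum = 138.02 ms.
End-to-end = 147 ms.

147 ms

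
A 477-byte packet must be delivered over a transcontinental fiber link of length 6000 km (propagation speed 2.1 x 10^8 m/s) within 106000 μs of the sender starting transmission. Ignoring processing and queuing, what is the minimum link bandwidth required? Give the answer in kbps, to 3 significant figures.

49.3 kbps

L = 3816 bits.
Propagation delay = 6000000 / 210000000 = 28571.4 μs.
Transmission budget = 106000 − 28571.4 = 77428.6 μs.
R ≥ L / t_tx = 3816 bits / 0.0774286 s = 49.3 kbps.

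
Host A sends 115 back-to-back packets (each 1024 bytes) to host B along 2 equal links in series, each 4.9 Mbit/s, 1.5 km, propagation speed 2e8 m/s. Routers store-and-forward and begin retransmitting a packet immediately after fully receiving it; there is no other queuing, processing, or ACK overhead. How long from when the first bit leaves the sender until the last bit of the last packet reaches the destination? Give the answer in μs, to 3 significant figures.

Per-hop transmission t_tx = L/R = 8192/4900000 = 1671.84 μs.
Per-hop propagation t_prop = 1500/200000000 = 7.5 μs.
Pipeline fill: first packet needs 2·t_tx to clear all hops; remaining 114 packets each add one t_tx.
Total = (2+115-1)·t_tx + 2·t_prop = 116·1671.84 + 2·7.5 = 194000 μs.

194000 μs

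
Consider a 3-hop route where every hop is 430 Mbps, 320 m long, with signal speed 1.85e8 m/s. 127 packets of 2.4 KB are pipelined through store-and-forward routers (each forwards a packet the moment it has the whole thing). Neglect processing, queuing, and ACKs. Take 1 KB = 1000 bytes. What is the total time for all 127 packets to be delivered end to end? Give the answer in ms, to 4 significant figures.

Per-hop transmission t_tx = L/R = 19200/430000000 = 0.0446512 ms.
Per-hop propagation t_prop = 320/185000000 = 0.00172973 ms.
Pipeline fill: first packet needs 3·t_tx to clear all hops; remaining 126 packets each add one t_tx.
Total = (3+127-1)·t_tx + 3·t_prop = 129·0.0446512 + 3·0.00172973 = 5.765 ms.

5.765 ms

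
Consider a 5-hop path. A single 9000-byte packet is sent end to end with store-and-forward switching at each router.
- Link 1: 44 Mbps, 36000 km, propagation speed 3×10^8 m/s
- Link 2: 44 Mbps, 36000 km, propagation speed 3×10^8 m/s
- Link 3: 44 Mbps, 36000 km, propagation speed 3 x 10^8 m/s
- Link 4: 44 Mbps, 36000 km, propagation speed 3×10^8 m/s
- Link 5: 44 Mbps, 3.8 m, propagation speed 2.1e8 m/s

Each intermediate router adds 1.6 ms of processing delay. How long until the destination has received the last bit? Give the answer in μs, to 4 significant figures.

494600 μs

L = 9000 × 8 = 72000 bits.
Transmission delay per hop = L/R = 72000/44000000 = 1636.36 μs; 5 hops → 8181.82 μs.
Propagation delays (d/s per hop): 120000, 120000, 120000, 120000, 0.0180952 μs; sum = 480000 μs.
Processing at 4 router(s): 4 × 1.6 ms = 6400 μs.
End-to-end = 494600 μs.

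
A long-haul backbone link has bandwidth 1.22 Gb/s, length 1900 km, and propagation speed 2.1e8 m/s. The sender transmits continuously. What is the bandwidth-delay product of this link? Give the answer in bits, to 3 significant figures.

11000000 bits

Propagation delay = 1900000 / 210000000 = 0.00904762 s.
BDP = R × t_prop = 1220000000 × 0.00904762 = 11038100 bits.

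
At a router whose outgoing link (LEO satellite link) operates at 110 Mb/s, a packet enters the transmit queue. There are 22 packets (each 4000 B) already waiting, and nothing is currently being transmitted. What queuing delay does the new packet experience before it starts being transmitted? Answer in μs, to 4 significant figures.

6400 μs

Each queued packet: L/R = 32000/110000000 = 290.909 μs.
22 queued → 6400 μs.
Queuing delay = 6400 μs.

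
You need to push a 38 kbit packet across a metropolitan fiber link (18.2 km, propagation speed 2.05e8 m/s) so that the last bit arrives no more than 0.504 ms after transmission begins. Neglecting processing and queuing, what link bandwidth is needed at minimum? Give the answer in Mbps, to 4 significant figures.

Propagation delay = 18200 / 2.05e+08 = 0.0887805 ms.
Transmission budget = 0.504 − 0.0887805 = 0.41522 ms.
R ≥ L / t_tx = 38000 bits / 0.00041522 s = 91.52 Mbps.

91.52 Mbps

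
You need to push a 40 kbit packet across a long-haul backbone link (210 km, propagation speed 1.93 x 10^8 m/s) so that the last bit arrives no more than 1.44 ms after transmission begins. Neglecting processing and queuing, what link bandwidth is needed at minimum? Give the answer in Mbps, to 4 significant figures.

113.7 Mbps

Propagation delay = 210000 / 193000000 = 1.08808 ms.
Transmission budget = 1.44 − 1.08808 = 0.351917 ms.
R ≥ L / t_tx = 40000 bits / 0.000351917 s = 113.7 Mbps.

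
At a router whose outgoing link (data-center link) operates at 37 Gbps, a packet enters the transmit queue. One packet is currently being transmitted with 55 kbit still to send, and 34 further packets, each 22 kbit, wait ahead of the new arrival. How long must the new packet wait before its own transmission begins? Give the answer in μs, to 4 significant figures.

Each queued packet: L/R = 22000/37000000000 = 0.594595 μs.
34 queued → 20.2162 μs.
Plus remaining 55000 bits of current packet: 1.48649 μs.
Queuing delay = 21.70 μs.

21.70 μs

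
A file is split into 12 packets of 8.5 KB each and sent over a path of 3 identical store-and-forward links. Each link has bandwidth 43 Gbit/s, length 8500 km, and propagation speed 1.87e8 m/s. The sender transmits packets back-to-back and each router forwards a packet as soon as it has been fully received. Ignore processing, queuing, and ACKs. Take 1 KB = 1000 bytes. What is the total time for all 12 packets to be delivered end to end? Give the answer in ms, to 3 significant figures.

Per-hop transmission t_tx = L/R = 68000/43000000000 = 0.0015814 ms.
Per-hop propagation t_prop = 8500000/187000000 = 45.4545 ms.
Pipeline fill: first packet needs 3·t_tx to clear all hops; remaining 11 packets each add one t_tx.
Total = (3+12-1)·t_tx + 3·t_prop = 14·0.0015814 + 3·45.4545 = 136 ms.

136 ms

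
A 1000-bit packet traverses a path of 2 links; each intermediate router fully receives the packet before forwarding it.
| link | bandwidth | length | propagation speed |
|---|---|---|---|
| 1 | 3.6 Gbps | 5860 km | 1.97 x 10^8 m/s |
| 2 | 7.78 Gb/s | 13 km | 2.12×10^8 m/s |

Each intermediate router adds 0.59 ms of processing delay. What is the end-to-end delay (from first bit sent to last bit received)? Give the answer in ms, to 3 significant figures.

30.4 ms

Transmission delays (L/R per hop): 0.000277778, 0.000128535 ms; sum = 0.000406312 ms.
Propagation delays (d/s per hop): 29.7462, 0.0613208 ms; sum = 29.8075 ms.
Processing at 1 router(s): 1 × 0.59 ms = 0.59 ms.
End-to-end = 30.4 ms.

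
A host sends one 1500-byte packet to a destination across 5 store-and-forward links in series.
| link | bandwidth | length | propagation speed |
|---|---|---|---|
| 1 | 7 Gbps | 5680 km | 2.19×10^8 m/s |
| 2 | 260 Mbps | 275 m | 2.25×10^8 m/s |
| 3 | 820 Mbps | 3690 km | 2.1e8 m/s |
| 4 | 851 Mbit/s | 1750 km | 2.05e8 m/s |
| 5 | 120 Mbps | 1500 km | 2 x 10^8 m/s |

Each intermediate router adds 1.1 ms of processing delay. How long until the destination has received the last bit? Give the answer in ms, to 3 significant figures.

64.1 ms

L = 1500 × 8 = 12000 bits.
Transmission delays (L/R per hop): 0.00171429, 0.0461538, 0.0146341, 0.0141011, 0.1 ms; sum = 0.176603 ms.
Propagation delays (d/s per hop): 25.9361, 0.00122222, 17.5714, 8.53659, 7.5 ms; sum = 59.5453 ms.
Processing at 4 router(s): 4 × 1.1 ms = 4.4 ms.
End-to-end = 64.1 ms.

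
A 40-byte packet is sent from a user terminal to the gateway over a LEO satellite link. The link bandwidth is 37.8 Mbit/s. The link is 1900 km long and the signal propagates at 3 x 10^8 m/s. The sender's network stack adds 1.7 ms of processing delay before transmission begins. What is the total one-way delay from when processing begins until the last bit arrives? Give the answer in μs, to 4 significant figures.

L = 40 × 8 = 320 bits.
Transmission delay = L/R = 320 / 37800000 = 8.46561 μs.
Propagation delay = d/s = 1900000 m / 300000000 m/s = 6333.33 μs.
Plus processing delay 1.7 ms = 1700 μs.
Total = 8042 μs.

8042 μs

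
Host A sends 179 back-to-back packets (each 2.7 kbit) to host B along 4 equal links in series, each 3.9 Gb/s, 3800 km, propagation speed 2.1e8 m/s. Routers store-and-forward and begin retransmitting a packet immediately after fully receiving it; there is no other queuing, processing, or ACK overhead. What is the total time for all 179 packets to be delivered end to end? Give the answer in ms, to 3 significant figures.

Per-hop transmission t_tx = L/R = 2700/3900000000 = 0.000692308 ms.
Per-hop propagation t_prop = 3800000/210000000 = 18.0952 ms.
Pipeline fill: first packet needs 4·t_tx to clear all hops; remaining 178 packets each add one t_tx.
Total = (4+179-1)·t_tx + 4·t_prop = 182·0.000692308 + 4·18.0952 = 72.5 ms.

72.5 ms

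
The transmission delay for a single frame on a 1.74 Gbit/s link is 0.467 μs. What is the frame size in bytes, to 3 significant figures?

102 bytes

L = R × t_tx = 1740000000 b/s × 4.67e-07 s = 812.58 bits.
In bytes: 812.58 / 8 = 102 bytes.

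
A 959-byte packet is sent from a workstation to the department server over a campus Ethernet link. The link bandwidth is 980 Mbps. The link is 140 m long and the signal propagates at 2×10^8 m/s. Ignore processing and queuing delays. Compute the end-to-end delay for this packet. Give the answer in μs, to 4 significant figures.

L = 959 × 8 = 7672 bits.
Transmission delay = L/R = 7672 / 980000000 = 7.82857 μs.
Propagation delay = d/s = 140 m / 200000000 m/s = 0.7 μs.
Total = 8.529 μs.

8.529 μs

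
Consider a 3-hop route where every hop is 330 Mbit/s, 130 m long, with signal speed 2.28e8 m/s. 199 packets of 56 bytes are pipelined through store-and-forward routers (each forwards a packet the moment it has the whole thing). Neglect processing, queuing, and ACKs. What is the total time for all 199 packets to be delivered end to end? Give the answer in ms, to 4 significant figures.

0.2746 ms

Per-hop transmission t_tx = L/R = 448/330000000 = 0.00135758 ms.
Per-hop propagation t_prop = 130/2.28e+08 = 0.000570175 ms.
Pipeline fill: first packet needs 3·t_tx to clear all hops; remaining 198 packets each add one t_tx.
Total = (3+199-1)·t_tx + 3·t_prop = 201·0.00135758 + 3·0.000570175 = 0.2746 ms.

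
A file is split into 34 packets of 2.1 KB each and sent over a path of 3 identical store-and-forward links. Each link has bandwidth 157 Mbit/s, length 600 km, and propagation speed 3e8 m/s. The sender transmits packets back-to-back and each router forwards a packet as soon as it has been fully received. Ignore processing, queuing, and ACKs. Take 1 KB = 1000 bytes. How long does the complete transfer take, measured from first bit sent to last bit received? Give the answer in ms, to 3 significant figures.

Per-hop transmission t_tx = L/R = 16800/157000000 = 0.107006 ms.
Per-hop propagation t_prop = 600000/300000000 = 2 ms.
Pipeline fill: first packet needs 3·t_tx to clear all hops; remaining 33 packets each add one t_tx.
Total = (3+34-1)·t_tx + 3·t_prop = 36·0.107006 + 3·2 = 9.85 ms.

9.85 ms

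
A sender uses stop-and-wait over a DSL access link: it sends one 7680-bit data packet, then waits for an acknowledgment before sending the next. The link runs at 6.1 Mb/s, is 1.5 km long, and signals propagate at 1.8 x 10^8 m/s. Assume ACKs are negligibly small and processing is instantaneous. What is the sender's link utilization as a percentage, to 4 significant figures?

98.69 %

t_tx = L/R = 7680/6100000 = 0.00125902 s.
t_prop = 1500/180000000 = 8.33333e-06 s; RTT = 1.66667e-05 s.
Cycle = t_tx + RTT = 0.00127568 s.
Utilization = t_tx / cycle = 0.00125902/0.00127568 = 98.69 %.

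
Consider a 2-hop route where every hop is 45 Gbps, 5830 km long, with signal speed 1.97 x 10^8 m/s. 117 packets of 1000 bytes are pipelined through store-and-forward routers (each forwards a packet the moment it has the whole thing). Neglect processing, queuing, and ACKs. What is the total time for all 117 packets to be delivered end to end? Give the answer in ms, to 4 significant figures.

59.21 ms

Per-hop transmission t_tx = L/R = 8000/45000000000 = 0.000177778 ms.
Per-hop propagation t_prop = 5830000/197000000 = 29.5939 ms.
Pipeline fill: first packet needs 2·t_tx to clear all hops; remaining 116 packets each add one t_tx.
Total = (2+117-1)·t_tx + 2·t_prop = 118·0.000177778 + 2·29.5939 = 59.21 ms.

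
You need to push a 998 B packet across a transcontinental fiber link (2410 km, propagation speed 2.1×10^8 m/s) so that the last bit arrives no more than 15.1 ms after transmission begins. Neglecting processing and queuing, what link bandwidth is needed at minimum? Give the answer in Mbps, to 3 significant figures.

2.20 Mbps

L = 7984 bits.
Propagation delay = 2410000 / 210000000 = 11.4762 ms.
Transmission budget = 15.1 − 11.4762 = 3.62381 ms.
R ≥ L / t_tx = 7984 bits / 0.00362381 s = 2.20 Mbps.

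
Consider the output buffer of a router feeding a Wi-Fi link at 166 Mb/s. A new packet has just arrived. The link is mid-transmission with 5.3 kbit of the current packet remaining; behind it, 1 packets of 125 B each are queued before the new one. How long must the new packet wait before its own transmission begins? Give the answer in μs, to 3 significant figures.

Each queued packet: L/R = 1000/166000000 = 6.0241 μs.
1 queued → 6.0241 μs.
Plus remaining 5300 bits of current packet: 31.9277 μs.
Queuing delay = 38.0 μs.

38.0 μs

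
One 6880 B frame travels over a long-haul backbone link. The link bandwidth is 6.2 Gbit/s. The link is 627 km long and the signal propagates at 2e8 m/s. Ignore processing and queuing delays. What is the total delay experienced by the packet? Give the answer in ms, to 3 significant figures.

L = 6880 × 8 = 55040 bits.
Transmission delay = L/R = 55040 / 6200000000 = 0.00887742 ms.
Propagation delay = d/s = 627000 m / 200000000 m/s = 3.135 ms.
Total = 3.14 ms.

3.14 ms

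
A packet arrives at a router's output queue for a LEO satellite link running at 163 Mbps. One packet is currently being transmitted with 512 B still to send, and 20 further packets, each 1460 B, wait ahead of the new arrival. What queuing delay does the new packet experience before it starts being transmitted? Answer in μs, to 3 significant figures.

1460 μs

Each queued packet: L/R = 11680/163000000 = 71.6564 μs.
20 queued → 1433.13 μs.
Plus remaining 4096 bits of current packet: 25.1288 μs.
Queuing delay = 1460 μs.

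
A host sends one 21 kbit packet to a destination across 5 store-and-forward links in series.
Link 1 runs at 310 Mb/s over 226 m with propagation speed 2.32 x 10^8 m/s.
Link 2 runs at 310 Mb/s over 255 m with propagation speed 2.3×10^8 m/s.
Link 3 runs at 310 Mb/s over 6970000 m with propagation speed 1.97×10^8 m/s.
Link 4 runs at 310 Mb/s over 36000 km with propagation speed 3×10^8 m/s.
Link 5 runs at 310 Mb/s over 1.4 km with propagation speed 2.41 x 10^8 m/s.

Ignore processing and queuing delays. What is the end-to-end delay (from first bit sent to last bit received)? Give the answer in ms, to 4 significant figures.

L = 21000 bits.
Transmission delay per hop = L/R = 21000/310000000 = 0.0677419 ms; 5 hops → 0.33871 ms.
Propagation delays (d/s per hop): 0.000974138, 0.0011087, 35.3807, 120, 0.00580913 ms; sum = 155.389 ms.
End-to-end = 155.7 ms.

155.7 ms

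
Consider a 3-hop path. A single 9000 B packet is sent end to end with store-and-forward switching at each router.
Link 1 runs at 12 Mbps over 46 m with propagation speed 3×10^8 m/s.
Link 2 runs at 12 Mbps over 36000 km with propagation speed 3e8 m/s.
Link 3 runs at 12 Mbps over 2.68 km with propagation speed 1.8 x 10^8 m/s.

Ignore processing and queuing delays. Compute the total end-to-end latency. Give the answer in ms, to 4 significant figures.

L = 9000 × 8 = 72000 bits.
Transmission delay per hop = L/R = 72000/12000000 = 6 ms; 3 hops → 18 ms.
Propagation delays (d/s per hop): 0.000153333, 120, 0.0148889 ms; sum = 120.015 ms.
End-to-end = 138.0 ms.

138.0 ms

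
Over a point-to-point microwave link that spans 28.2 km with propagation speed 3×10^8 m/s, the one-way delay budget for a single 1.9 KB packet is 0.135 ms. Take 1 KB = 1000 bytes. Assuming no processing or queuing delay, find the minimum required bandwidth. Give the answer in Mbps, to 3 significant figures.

L = 15200 bits.
Propagation delay = 28200 / 300000000 = 0.094 ms.
Transmission budget = 0.135 − 0.094 = 0.041 ms.
R ≥ L / t_tx = 15200 bits / 4.1e-05 s = 371 Mbps.

371 Mbps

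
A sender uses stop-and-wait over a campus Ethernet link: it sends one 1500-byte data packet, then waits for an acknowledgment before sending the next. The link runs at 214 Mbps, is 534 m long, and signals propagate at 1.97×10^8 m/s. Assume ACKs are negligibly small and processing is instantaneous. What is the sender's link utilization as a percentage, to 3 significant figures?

91.2 %

t_tx = L/R = 12000/214000000 = 5.60748e-05 s.
t_prop = 534/197000000 = 2.71066e-06 s; RTT = 5.42132e-06 s.
Cycle = t_tx + RTT = 6.14961e-05 s.
Utilization = t_tx / cycle = 5.60748e-05/6.14961e-05 = 91.2 %.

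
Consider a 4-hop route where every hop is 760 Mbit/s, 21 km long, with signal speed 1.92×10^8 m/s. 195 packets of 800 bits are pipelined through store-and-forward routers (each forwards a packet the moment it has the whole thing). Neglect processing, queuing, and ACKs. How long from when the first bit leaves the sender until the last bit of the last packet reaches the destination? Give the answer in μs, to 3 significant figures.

646 μs

Per-hop transmission t_tx = L/R = 800/760000000 = 1.05263 μs.
Per-hop propagation t_prop = 21000/192000000 = 109.375 μs.
Pipeline fill: first packet needs 4·t_tx to clear all hops; remaining 194 packets each add one t_tx.
Total = (4+195-1)·t_tx + 4·t_prop = 198·1.05263 + 4·109.375 = 646 μs.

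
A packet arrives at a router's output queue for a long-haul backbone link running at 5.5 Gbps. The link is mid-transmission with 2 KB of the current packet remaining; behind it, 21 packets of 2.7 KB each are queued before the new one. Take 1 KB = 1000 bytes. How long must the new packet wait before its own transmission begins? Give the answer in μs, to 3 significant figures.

Each queued packet: L/R = 21600/5500000000 = 3.92727 μs.
21 queued → 82.4727 μs.
Plus remaining 16000 bits of current packet: 2.90909 μs.
Queuing delay = 85.4 μs.

85.4 μs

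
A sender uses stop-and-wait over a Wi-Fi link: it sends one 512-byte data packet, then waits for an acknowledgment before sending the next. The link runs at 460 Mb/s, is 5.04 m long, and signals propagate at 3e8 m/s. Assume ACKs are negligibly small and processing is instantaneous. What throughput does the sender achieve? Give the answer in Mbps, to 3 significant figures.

458 Mbps

t_tx = L/R = 4096/460000000 = 8.90435e-06 s.
t_prop = 5.04/300000000 = 1.68e-08 s; RTT = 3.36e-08 s.
Cycle = t_tx + RTT = 8.93795e-06 s.
Throughput = L / cycle = 4096 / 8.93795e-06 = 458 Mbps.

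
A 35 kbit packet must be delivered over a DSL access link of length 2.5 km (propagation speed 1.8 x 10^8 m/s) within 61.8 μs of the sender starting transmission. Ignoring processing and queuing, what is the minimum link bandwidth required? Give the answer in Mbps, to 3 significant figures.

Propagation delay = 2500 / 180000000 = 13.8889 μs.
Transmission budget = 61.8 − 13.8889 = 47.9111 μs.
R ≥ L / t_tx = 35000 bits / 4.79111e-05 s = 731 Mbps.

731 Mbps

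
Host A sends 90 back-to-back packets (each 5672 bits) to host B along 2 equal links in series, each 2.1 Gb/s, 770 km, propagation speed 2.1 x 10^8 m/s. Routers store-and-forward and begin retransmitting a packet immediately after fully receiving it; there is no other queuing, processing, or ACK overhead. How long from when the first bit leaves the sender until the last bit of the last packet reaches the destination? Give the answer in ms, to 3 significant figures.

7.58 ms

Per-hop transmission t_tx = L/R = 5672/2100000000 = 0.00270095 ms.
Per-hop propagation t_prop = 770000/210000000 = 3.66667 ms.
Pipeline fill: first packet needs 2·t_tx to clear all hops; remaining 89 packets each add one t_tx.
Total = (2+90-1)·t_tx + 2·t_prop = 91·0.00270095 + 2·3.66667 = 7.58 ms.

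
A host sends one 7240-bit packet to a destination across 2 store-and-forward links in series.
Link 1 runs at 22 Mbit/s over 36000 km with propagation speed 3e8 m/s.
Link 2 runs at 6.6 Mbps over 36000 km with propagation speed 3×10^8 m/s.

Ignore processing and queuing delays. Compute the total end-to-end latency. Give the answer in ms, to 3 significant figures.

241 ms

Transmission delays (L/R per hop): 0.329091, 1.09697 ms; sum = 1.42606 ms.
Propagation delays (d/s per hop): 120, 120 ms; sum = 240 ms.
End-to-end = 241 ms.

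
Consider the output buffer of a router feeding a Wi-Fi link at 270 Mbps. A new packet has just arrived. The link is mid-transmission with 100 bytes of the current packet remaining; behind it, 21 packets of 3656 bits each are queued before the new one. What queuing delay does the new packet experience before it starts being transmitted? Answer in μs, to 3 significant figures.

287 μs

Each queued packet: L/R = 3656/270000000 = 13.5407 μs.
21 queued → 284.356 μs.
Plus remaining 800 bits of current packet: 2.96296 μs.
Queuing delay = 287 μs.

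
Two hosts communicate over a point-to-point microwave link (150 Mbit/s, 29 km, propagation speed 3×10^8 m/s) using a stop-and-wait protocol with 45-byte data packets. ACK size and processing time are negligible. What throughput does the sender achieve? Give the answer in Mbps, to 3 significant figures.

1.84 Mbps

t_tx = L/R = 360/150000000 = 2.4e-06 s.
t_prop = 29000/300000000 = 9.66667e-05 s; RTT = 0.000193333 s.
Cycle = t_tx + RTT = 0.000195733 s.
Throughput = L / cycle = 360 / 0.000195733 = 1.84 Mbps.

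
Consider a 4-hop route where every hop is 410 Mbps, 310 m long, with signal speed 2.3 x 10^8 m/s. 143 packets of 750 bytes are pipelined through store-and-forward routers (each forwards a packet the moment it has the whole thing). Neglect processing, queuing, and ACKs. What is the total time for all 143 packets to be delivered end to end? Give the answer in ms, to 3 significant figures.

Per-hop transmission t_tx = L/R = 6000/410000000 = 0.0146341 ms.
Per-hop propagation t_prop = 310/2.3e+08 = 0.00134783 ms.
Pipeline fill: first packet needs 4·t_tx to clear all hops; remaining 142 packets each add one t_tx.
Total = (4+143-1)·t_tx + 4·t_prop = 146·0.0146341 + 4·0.00134783 = 2.14 ms.

2.14 ms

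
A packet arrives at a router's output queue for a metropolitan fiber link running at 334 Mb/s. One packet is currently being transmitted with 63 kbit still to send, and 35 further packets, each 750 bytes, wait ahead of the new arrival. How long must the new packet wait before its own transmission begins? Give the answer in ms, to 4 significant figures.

Each queued packet: L/R = 6000/334000000 = 0.0179641 ms.
35 queued → 0.628743 ms.
Plus remaining 63000 bits of current packet: 0.188623 ms.
Queuing delay = 0.8174 ms.

0.8174 ms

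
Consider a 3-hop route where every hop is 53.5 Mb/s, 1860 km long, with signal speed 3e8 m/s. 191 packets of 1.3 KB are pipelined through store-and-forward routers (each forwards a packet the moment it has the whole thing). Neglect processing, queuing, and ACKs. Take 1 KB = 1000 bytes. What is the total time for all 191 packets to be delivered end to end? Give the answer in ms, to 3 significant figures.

56.1 ms

Per-hop transmission t_tx = L/R = 10400/53500000 = 0.194393 ms.
Per-hop propagation t_prop = 1860000/300000000 = 6.2 ms.
Pipeline fill: first packet needs 3·t_tx to clear all hops; remaining 190 packets each add one t_tx.
Total = (3+191-1)·t_tx + 3·t_prop = 193·0.194393 + 3·6.2 = 56.1 ms.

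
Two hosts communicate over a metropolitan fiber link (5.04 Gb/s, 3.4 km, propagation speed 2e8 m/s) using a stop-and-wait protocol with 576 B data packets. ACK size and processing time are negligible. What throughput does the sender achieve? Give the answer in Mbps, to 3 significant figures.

t_tx = L/R = 4608/5040000000 = 9.14286e-07 s.
t_prop = 3400/200000000 = 1.7e-05 s; RTT = 3.4e-05 s.
Cycle = t_tx + RTT = 3.49143e-05 s.
Throughput = L / cycle = 4608 / 3.49143e-05 = 132 Mbps.

132 Mbps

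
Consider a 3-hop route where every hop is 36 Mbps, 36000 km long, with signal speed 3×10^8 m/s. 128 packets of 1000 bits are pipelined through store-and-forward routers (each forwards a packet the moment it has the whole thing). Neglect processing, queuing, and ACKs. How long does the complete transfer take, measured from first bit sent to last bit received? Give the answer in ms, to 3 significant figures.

364 ms

Per-hop transmission t_tx = L/R = 1000/36000000 = 0.0277778 ms.
Per-hop propagation t_prop = 36000000/300000000 = 120 ms.
Pipeline fill: first packet needs 3·t_tx to clear all hops; remaining 127 packets each add one t_tx.
Total = (3+128-1)·t_tx + 3·t_prop = 130·0.0277778 + 3·120 = 364 ms.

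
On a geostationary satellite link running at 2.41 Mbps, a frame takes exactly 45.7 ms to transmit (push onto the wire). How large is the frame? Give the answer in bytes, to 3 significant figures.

L = R × t_tx = 2410000 b/s × 0.0457 s = 110137 bits.
In bytes: 110137 / 8 = 13800 bytes.

13800 bytes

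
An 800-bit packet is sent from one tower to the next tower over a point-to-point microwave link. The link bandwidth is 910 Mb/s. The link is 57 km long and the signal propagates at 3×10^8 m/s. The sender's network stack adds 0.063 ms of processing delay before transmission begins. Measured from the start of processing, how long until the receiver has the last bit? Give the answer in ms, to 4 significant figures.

Transmission delay = L/R = 800 / 910000000 = 0.000879121 ms.
Propagation delay = d/s = 57000 m / 300000000 m/s = 0.19 ms.
Plus processing delay 0.063 ms = 0.063 ms.
Total = 0.2539 ms.

0.2539 ms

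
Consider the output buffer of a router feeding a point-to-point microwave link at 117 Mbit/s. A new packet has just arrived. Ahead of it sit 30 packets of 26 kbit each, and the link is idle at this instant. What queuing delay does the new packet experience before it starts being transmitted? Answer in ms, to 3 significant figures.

6.67 ms

Each queued packet: L/R = 26000/117000000 = 0.222222 ms.
30 queued → 6.66667 ms.
Queuing delay = 6.67 ms.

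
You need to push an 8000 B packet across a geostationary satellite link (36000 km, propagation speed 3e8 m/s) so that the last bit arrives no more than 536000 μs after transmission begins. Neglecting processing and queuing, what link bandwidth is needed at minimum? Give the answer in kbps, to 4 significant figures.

153.8 kbps

L = 64000 bits.
Propagation delay = 36000000 / 300000000 = 120000 μs.
Transmission budget = 536000 − 120000 = 416000 μs.
R ≥ L / t_tx = 64000 bits / 0.416 s = 153.8 kbps.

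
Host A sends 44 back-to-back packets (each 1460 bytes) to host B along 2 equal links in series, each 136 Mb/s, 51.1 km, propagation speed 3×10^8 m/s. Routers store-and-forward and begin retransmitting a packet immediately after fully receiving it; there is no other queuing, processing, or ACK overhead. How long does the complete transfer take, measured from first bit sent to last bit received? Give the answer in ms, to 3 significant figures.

Per-hop transmission t_tx = L/R = 11680/136000000 = 0.0858824 ms.
Per-hop propagation t_prop = 51100/300000000 = 0.170333 ms.
Pipeline fill: first packet needs 2·t_tx to clear all hops; remaining 43 packets each add one t_tx.
Total = (2+44-1)·t_tx + 2·t_prop = 45·0.0858824 + 2·0.170333 = 4.21 ms.

4.21 ms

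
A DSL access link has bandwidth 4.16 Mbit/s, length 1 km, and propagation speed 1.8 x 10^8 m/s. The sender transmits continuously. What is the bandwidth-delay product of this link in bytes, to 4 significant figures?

Propagation delay = 1000 / 180000000 = 5.55556e-06 s.
BDP = R × t_prop = 4160000 × 5.55556e-06 = 23.1111 bits.
In bytes: 23.1111/8 = 2.889 bytes.

2.889 bytes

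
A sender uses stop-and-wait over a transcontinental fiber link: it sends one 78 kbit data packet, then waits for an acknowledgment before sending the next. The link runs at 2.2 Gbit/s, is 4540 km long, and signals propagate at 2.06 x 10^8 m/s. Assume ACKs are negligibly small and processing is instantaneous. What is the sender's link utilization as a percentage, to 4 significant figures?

t_tx = L/R = 78000/2200000000 = 3.54545e-05 s.
t_prop = 4540000/206000000 = 0.0220388 s; RTT = 0.0440777 s.
Cycle = t_tx + RTT = 0.0441131 s.
Utilization = t_tx / cycle = 3.54545e-05/0.0441131 = 0.08037 %.

0.08037 %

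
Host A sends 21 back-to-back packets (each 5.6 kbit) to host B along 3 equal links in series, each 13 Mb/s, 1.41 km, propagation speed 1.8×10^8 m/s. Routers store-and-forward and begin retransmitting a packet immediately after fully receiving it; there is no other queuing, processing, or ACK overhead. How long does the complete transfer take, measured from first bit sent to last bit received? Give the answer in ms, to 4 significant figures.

9.931 ms

Per-hop transmission t_tx = L/R = 5600/13000000 = 0.430769 ms.
Per-hop propagation t_prop = 1410/180000000 = 0.00783333 ms.
Pipeline fill: first packet needs 3·t_tx to clear all hops; remaining 20 packets each add one t_tx.
Total = (3+21-1)·t_tx + 3·t_prop = 23·0.430769 + 3·0.00783333 = 9.931 ms.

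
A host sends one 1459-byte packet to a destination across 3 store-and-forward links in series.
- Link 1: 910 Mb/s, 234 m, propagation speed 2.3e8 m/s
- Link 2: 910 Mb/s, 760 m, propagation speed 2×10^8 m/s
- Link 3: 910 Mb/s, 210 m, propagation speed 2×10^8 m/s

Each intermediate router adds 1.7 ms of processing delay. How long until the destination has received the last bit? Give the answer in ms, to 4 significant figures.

3.444 ms

L = 1459 × 8 = 11672 bits.
Transmission delay per hop = L/R = 11672/910000000 = 0.0128264 ms; 3 hops → 0.0384791 ms.
Propagation delays (d/s per hop): 0.00101739, 0.0038, 0.00105 ms; sum = 0.00586739 ms.
Processing at 2 router(s): 2 × 1.7 ms = 3.4 ms.
End-to-end = 3.444 ms.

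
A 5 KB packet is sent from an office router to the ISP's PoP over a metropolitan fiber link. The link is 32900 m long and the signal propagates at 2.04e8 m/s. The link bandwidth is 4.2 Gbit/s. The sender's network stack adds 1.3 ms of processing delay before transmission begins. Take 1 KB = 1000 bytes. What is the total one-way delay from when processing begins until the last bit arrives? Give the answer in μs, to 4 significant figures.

L = 40000 bits.
Transmission delay = L/R = 40000 / 4200000000 = 9.52381 μs.
Propagation delay = d/s = 32900 m / 204000000 m/s = 161.275 μs.
Plus processing delay 1.3 ms = 1300 μs.
Total = 1471 μs.

1471 μs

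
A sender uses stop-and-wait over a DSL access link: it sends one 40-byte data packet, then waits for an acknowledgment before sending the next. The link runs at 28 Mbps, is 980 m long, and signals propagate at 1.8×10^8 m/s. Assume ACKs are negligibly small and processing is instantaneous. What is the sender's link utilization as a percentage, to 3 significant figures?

t_tx = L/R = 320/28000000 = 1.14286e-05 s.
t_prop = 980/180000000 = 5.44444e-06 s; RTT = 1.08889e-05 s.
Cycle = t_tx + RTT = 2.23175e-05 s.
Utilization = t_tx / cycle = 1.14286e-05/2.23175e-05 = 51.2 %.

51.2 %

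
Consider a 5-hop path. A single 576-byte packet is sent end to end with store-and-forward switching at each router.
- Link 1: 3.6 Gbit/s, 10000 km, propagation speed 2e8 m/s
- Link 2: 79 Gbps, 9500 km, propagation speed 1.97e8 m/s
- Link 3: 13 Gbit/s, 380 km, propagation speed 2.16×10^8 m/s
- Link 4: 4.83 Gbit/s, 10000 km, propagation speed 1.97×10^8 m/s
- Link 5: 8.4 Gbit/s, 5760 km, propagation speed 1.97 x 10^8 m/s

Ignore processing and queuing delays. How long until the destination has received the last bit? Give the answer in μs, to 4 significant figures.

180000 μs

L = 576 × 8 = 4608 bits.
Transmission delays (L/R per hop): 1.28, 0.0583291, 0.354462, 0.954037, 0.548571 μs; sum = 3.1954 μs.
Propagation delays (d/s per hop): 50000, 48223.4, 1759.26, 50761.4, 29238.6 μs; sum = 179983 μs.
End-to-end = 180000 μs.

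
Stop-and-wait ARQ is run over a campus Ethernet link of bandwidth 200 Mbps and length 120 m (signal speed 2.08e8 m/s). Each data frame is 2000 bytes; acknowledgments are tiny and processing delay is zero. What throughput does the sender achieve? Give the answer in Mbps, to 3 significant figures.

197 Mbps

t_tx = L/R = 16000/200000000 = 8e-05 s.
t_prop = 120/208000000 = 5.76923e-07 s; RTT = 1.15385e-06 s.
Cycle = t_tx + RTT = 8.11538e-05 s.
Throughput = L / cycle = 16000 / 8.11538e-05 = 197 Mbps.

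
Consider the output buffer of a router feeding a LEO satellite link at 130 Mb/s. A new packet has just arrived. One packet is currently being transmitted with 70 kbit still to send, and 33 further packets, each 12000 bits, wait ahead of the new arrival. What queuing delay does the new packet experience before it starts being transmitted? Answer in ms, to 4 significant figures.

3.585 ms

Each queued packet: L/R = 12000/130000000 = 0.0923077 ms.
33 queued → 3.04615 ms.
Plus remaining 70000 bits of current packet: 0.538462 ms.
Queuing delay = 3.585 ms.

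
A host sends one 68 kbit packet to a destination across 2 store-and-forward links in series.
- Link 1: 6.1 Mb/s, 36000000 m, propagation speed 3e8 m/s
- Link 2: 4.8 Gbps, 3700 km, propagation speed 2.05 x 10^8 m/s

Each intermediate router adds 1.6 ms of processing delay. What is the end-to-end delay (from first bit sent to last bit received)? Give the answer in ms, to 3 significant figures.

L = 68000 bits.
Transmission delays (L/R per hop): 11.1475, 0.0141667 ms; sum = 11.1617 ms.
Propagation delays (d/s per hop): 120, 18.0488 ms; sum = 138.049 ms.
Processing at 1 router(s): 1 × 1.6 ms = 1.6 ms.
End-to-end = 151 ms.

151 ms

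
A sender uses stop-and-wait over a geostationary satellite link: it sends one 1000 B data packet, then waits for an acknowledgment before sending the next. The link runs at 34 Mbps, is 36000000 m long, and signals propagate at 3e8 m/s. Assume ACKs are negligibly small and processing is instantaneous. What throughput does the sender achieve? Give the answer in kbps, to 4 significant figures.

33.30 kbps

t_tx = L/R = 8000/34000000 = 0.000235294 s.
t_prop = 36000000/300000000 = 0.12 s; RTT = 0.24 s.
Cycle = t_tx + RTT = 0.240235 s.
Throughput = L / cycle = 8000 / 0.240235 = 33.30 kbps.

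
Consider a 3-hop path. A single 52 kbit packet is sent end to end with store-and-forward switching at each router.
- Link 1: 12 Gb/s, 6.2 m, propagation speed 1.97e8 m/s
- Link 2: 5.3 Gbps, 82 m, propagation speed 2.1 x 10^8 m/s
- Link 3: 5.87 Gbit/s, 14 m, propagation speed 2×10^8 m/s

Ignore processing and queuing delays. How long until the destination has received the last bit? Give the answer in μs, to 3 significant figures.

23.5 μs

L = 52000 bits.
Transmission delays (L/R per hop): 4.33333, 9.81132, 8.8586 μs; sum = 23.0033 μs.
Propagation delays (d/s per hop): 0.0314721, 0.390476, 0.07 μs; sum = 0.491948 μs.
End-to-end = 23.5 μs.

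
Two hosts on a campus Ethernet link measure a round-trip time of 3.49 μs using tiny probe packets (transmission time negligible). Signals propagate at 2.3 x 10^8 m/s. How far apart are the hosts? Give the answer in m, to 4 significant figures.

One-way propagation = RTT/2 = 1.745 μs.
d = s × t = 2.3e+08 × 1.745e-06 = 401.4 m.

401.4 m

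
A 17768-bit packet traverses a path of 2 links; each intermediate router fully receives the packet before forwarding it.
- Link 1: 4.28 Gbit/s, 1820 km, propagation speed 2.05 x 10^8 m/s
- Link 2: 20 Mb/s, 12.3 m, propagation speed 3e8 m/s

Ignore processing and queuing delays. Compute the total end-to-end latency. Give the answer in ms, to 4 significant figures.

9.771 ms

Transmission delays (L/R per hop): 0.0041514, 0.8884 ms; sum = 0.892551 ms.
Propagation delays (d/s per hop): 8.87805, 4.1e-05 ms; sum = 8.87809 ms.
End-to-end = 9.771 ms.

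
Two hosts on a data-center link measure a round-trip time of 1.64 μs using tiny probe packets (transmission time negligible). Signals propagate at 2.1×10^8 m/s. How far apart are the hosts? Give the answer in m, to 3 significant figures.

172 m

One-way propagation = RTT/2 = 0.82 μs.
d = s × t = 210000000 × 8.2e-07 = 172 m.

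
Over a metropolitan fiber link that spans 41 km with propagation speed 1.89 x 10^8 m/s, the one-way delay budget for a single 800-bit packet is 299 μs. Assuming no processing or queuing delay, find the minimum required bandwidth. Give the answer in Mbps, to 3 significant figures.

Propagation delay = 41000 / 189000000 = 216.931 μs.
Transmission budget = 299 − 216.931 = 82.0688 μs.
R ≥ L / t_tx = 800 bits / 8.20688e-05 s = 9.75 Mbps.

9.75 Mbps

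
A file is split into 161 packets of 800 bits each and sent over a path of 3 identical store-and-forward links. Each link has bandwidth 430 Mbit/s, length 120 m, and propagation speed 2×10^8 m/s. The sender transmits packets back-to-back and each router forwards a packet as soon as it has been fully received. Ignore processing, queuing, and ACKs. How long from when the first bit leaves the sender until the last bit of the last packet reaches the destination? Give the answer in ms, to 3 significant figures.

Per-hop transmission t_tx = L/R = 800/430000000 = 0.00186047 ms.
Per-hop propagation t_prop = 120/200000000 = 0.0006 ms.
Pipeline fill: first packet needs 3·t_tx to clear all hops; remaining 160 packets each add one t_tx.
Total = (3+161-1)·t_tx + 3·t_prop = 163·0.00186047 + 3·0.0006 = 0.305 ms.

0.305 ms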